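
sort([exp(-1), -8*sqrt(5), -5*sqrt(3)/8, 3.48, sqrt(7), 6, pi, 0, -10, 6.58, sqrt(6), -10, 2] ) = [-8*sqrt(5), -10, -10, -5*sqrt(3)/8, 0, exp(-1), 2, sqrt(6), sqrt(7), pi, 3.48, 6, 6.58] 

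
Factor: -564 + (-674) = -1*2^1*619^1 = -1238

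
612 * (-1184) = -724608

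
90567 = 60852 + 29715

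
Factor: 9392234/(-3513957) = -1*2^1*3^(-1)*23^1*191^1*1069^1*1171319^(-1)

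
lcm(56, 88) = 616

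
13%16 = 13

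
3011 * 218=656398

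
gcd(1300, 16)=4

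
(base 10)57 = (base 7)111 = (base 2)111001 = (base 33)1o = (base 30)1r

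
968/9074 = 484/4537 ≈ 0.107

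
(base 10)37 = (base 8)45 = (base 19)1i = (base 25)1c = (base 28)19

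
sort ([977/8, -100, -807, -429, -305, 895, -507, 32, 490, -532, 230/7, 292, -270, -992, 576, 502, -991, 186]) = [-992, -991, -807, -532, -507, -429, -305, -270, -100, 32, 230/7, 977/8, 186, 292, 490, 502, 576, 895]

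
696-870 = -174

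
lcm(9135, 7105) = 63945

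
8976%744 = 48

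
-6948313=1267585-8215898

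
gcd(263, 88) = 1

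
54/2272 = 27/1136 ≈ 0.0238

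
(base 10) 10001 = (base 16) 2711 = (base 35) 85q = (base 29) bpp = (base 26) ekh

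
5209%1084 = 873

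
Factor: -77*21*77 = -1*3^1*7^3*11^2 = -124509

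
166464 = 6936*24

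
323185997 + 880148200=1203334197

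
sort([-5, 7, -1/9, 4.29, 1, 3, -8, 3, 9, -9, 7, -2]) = [-9, -8, -5, -2, -1/9, 1, 3, 3, 4.29, 7, 7, 9]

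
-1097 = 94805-95902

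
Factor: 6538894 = 2^1*3269447^1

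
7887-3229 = 4658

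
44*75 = 3300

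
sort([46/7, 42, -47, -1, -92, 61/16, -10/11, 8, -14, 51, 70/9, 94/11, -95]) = [-95, -92, -47, -14, -1, -10/11, 61/16, 46/7, 70/9, 8, 94/11, 42, 51]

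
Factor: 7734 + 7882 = 2^8*61^1 = 15616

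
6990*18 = 125820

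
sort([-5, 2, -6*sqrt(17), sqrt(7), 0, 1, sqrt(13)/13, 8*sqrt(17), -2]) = [-6*sqrt(17), -5, -2, 0, sqrt(13)/13, 1, 2, sqrt(7), 8*sqrt(17)]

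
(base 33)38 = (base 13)83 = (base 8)153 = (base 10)107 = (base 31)3e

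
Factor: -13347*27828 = -1*2^2*3^4*773^1*1483^1 = -371420316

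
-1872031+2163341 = 291310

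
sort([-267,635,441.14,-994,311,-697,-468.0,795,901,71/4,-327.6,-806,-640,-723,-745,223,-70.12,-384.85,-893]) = [-994,-893,-806,-745,-723,-697,-640,-468.0,-384.85,-327.6,-267,-70.12,71/4,223,311,441.14,635,795,901]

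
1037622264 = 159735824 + 877886440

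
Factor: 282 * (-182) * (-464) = 2^6 * 3^1 * 7^1 * 13^1 * 29^1 * 47^1 = 23814336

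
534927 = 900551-365624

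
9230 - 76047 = -66817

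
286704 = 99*2896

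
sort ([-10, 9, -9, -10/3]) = [-10, -9, -10/3, 9]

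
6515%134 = 83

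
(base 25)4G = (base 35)3B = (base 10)116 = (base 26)4C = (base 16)74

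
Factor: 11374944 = 2^5*3^1*7^1*16927^1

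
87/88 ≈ 0.989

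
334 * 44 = 14696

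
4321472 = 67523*64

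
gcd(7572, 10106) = 2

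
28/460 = 7/115 ≈ 0.0609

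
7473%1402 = 463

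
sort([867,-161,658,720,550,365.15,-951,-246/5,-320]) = [-951,-320,-161,-246/5,365.15,550,658,720,867]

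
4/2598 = 2/1299≈0.00154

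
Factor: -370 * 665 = -1 * 2^1 * 5^2 * 7^1 * 19^1 * 37^1 = -246050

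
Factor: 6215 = 5^1 * 11^1 * 113^1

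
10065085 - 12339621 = -2274536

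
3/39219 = 1/13073≈0.0000765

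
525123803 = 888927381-363803578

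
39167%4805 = 727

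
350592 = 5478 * 64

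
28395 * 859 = 24391305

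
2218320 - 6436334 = -4218014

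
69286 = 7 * 9898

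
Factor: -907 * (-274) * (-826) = -1 * 2^2 * 7^1 * 59^1 * 137^1 * 907^1 = -205275868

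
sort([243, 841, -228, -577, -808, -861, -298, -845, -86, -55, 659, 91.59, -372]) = [-861, -845, -808, -577, -372, -298, -228, -86, -55, 91.59, 243, 659, 841]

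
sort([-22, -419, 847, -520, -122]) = [-520, -419, -122, -22, 847]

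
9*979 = 8811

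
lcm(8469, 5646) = 16938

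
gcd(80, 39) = 1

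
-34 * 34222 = -1163548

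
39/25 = 1 + 14/25 = 1.56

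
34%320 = 34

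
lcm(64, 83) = 5312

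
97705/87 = 1123 + 4/87≈1123.05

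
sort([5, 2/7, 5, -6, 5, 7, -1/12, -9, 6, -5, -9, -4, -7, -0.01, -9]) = [-9, -9, -9, -7, -6, -5, -4, -1/12, -0.01, 2/7, 5, 5, 5, 6, 7]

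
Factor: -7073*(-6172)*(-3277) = -1*2^2*11^1*29^1*113^1*643^1*1543^1 = -143055980012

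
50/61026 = 25/30513 ≈ 0.000819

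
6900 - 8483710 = -8476810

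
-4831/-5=966 + 1/5=966.20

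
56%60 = 56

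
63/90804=3/4324≈0.000694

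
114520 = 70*1636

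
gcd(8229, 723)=3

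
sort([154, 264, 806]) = [154, 264, 806]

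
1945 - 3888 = -1943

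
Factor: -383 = -1*383^1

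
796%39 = 16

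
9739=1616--8123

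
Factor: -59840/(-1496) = 2^3 * 5^1 = 40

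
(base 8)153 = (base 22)4j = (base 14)79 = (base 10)107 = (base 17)65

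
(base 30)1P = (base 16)37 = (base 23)29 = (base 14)3D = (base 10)55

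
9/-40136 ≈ -0.000224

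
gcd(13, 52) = 13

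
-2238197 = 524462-2762659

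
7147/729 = 9 + 586/729 ≈ 9.80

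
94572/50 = 1891 + 11/25 = 1891.44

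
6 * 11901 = 71406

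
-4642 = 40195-44837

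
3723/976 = 3 + 795/976≈3.81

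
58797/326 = 180 + 117/326≈180.36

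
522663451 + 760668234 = 1283331685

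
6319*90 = 568710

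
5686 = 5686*1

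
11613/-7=-1659=-1659.00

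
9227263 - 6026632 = 3200631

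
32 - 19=13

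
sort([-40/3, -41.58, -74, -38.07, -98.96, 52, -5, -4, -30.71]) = [-98.96, -74, -41.58, -38.07, -30.71, -40/3, -5, -4, 52]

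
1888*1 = 1888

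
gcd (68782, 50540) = 14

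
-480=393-873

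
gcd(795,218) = 1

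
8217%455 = 27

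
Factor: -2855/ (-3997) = 5^1*7^ (-1) = 5/7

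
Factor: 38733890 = 2^1 * 5^1 * 13^1 * 297953^1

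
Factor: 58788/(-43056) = -1 * 2^(-2) * 13^(-1) * 71^1 = -71/52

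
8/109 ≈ 0.0734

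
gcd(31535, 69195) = 35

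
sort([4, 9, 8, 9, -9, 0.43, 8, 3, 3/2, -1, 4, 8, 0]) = [-9, -1, 0, 0.43, 3/2, 3, 4, 4, 8, 8, 8, 9, 9]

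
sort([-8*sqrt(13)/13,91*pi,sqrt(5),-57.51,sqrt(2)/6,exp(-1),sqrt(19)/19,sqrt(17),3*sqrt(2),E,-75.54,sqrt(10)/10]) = [-75.54,-57.51,-8*sqrt(13)/13,sqrt(19)/19,sqrt(2)/6,sqrt(10)/10,exp(-1),sqrt(5),E,sqrt(17),3*sqrt(2),91*pi]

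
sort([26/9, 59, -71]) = [-71, 26/9, 59]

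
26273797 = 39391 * 667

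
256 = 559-303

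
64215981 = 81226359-17010378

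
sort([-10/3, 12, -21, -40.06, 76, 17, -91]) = [-91, -40.06, -21, -10/3, 12, 17, 76]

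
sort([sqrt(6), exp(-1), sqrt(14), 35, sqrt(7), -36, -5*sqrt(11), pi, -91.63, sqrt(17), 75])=[-91.63, -36, -5*sqrt(11), exp(-1), sqrt(6), sqrt(7), pi, sqrt(14), sqrt(17), 35, 75]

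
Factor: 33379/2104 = 2^(-3) * 29^1 * 263^(-1) * 1151^1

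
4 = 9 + -5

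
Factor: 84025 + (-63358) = 3^1 * 83^2 = 20667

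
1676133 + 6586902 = 8263035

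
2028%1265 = 763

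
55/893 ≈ 0.0616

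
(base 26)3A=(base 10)88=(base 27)37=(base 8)130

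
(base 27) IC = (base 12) 356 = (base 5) 3443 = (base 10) 498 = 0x1F2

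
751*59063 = 44356313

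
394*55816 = 21991504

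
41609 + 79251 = 120860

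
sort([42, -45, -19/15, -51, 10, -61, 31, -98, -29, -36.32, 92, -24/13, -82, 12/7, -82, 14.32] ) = [-98, -82, -82, -61, -51, -45, -36.32, -29, -24/13, -19/15, 12/7, 10, 14.32, 31, 42, 92] 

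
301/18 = 16 + 13/18 ≈ 16.72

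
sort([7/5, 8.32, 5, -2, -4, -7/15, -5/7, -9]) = [-9, -4, -2, -5/7, -7/15, 7/5, 5, 8.32]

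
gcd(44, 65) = 1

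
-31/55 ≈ -0.564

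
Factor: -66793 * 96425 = -1 * 5^2 * 7^1 * 17^1 * 19^1 * 29^1 * 3929^1 = -6440515025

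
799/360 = 2 + 79/360 ≈ 2.22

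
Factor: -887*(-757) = 757^1*887^1 = 671459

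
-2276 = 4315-6591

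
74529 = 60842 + 13687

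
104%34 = 2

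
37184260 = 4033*9220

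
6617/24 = 275 + 17/24 ≈ 275.71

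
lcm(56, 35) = 280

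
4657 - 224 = 4433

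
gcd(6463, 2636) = 1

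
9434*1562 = 14735908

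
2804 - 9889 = -7085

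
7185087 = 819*8773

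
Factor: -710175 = -1*3^1*5^2*17^1*557^1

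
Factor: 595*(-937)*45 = -1*3^2*5^2*7^1*17^1*937^1 = -25088175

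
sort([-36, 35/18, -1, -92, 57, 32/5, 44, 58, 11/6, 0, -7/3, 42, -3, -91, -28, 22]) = [-92, -91, -36, -28, -3, -7/3, -1, 0, 11/6, 35/18, 32/5, 22, 42, 44, 57, 58]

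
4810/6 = 2405/3 ≈ 801.67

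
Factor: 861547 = 861547^1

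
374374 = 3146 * 119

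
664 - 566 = 98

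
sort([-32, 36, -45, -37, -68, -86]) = [-86, -68, -45, -37, -32, 36]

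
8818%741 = 667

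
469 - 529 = -60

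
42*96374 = 4047708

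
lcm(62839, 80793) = 565551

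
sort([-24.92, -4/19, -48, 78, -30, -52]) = [-52, -48, -30, -24.92, -4/19, 78]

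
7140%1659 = 504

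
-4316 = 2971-7287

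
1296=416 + 880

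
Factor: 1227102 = 2^1*3^1*204517^1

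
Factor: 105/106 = 2^ (-1) * 3^1 * 5^1 * 7^1 * 53^ (-1)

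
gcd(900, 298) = 2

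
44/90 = 22/45 ≈ 0.489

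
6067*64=388288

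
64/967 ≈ 0.0662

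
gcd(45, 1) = 1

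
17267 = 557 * 31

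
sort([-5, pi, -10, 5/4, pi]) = [-10, -5, 5/4, pi, pi]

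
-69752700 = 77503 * (-900)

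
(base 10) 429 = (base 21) k9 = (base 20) 119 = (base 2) 110101101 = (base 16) 1ad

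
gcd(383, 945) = 1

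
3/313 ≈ 0.00958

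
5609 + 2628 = 8237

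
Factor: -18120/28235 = -1*2^3*3^1*151^1*5647^(-1) = -3624/5647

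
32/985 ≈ 0.0325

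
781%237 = 70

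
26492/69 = 383 + 65/69 ≈ 383.94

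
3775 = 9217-5442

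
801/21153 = 267/7051 ≈ 0.0379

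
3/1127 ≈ 0.00266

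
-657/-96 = 6+27/32 ≈ 6.84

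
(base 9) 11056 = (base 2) 1110010101101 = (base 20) i71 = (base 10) 7341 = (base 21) gdc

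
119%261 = 119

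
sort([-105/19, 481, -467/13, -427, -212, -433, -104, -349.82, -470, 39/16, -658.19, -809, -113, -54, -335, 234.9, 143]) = [-809, -658.19, -470, -433, -427, -349.82, -335, -212, -113, -104, -54, -467/13, -105/19, 39/16, 143, 234.9, 481]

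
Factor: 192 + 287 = 479^1 = 479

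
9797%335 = 82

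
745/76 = 9 + 61/76 ≈ 9.80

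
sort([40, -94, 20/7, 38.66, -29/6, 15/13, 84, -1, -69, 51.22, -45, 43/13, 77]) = [-94, -69, -45, -29/6, -1, 15/13, 20/7, 43/13, 38.66, 40, 51.22, 77, 84]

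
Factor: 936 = 2^3 * 3^2 * 13^1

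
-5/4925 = -1/985 ≈ -0.00102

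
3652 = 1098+2554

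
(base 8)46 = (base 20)1i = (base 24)1e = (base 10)38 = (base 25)1d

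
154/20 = 7 + 7/10 = 7.70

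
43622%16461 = 10700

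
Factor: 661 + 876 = 29^1*53^1 = 1537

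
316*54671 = 17276036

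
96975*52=5042700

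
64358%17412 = 12122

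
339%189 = 150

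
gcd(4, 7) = 1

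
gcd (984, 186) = 6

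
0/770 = 0 = 0.00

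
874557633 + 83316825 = 957874458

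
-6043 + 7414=1371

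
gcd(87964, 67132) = 4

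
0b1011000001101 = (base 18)h7b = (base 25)90k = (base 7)22313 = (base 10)5645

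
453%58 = 47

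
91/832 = 7/64 ≈ 0.109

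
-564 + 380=-184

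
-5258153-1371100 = -6629253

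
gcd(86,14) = 2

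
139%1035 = 139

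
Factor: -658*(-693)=2^1*3^2*7^2*11^1*47^1=455994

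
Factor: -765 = -1 * 3^2 * 5^1 * 17^1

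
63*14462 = 911106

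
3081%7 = 1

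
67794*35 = 2372790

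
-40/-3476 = 10/869 ≈ 0.0115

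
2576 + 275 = 2851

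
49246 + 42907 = 92153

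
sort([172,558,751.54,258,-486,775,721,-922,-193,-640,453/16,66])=[-922,-640,-486,-193,453/16,66,172,258,558,721,751.54,775]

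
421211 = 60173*7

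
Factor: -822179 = -1*29^1*28351^1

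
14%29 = 14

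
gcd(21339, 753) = 3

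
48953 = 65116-16163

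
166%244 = 166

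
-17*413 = -7021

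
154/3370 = 77/1685≈0.0457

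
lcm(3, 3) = 3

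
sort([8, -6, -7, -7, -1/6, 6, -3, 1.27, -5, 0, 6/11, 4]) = [-7, -7, -6, -5, -3, -1/6, 0, 6/11, 1.27, 4, 6, 8]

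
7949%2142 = 1523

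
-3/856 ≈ -0.00350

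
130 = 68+62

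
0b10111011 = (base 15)c7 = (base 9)227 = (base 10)187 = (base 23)83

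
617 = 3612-2995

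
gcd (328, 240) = 8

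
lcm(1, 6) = 6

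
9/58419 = 1/6491≈0.000154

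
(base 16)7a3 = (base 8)3643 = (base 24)39b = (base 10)1955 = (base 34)1nh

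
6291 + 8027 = 14318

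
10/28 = 5/14 ≈ 0.357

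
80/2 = 40 = 40.00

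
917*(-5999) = -5501083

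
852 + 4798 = 5650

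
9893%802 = 269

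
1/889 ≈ 0.00112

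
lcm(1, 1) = 1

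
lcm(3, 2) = 6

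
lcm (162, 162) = 162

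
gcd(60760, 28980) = 140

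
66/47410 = 3/2155 ≈ 0.00139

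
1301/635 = 2 + 31/635 ≈ 2.05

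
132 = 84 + 48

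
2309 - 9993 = -7684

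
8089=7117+972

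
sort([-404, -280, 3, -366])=[-404, -366, -280, 3]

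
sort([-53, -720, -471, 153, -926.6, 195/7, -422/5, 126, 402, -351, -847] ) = [-926.6, -847, -720, -471, -351, -422/5, -53, 195/7, 126, 153, 402] 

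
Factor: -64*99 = -1*2^6*3^2*11^1 = -6336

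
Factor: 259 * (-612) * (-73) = 2^2 * 3^2 * 7^1 * 17^1 * 37^1 * 73^1 = 11571084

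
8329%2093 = 2050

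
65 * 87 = 5655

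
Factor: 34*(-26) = -1*2^2*13^1*17^1 = -884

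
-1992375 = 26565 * (-75) 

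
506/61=8 + 18/61 ≈ 8.30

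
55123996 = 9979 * 5524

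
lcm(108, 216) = 216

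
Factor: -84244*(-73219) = 2^2*17^1*59^1*73^1*21061^1 = 6168261436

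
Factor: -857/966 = -1 * 2^(-1) * 3^(-1) * 7^(-1) * 23^(-1) * 857^1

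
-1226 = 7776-9002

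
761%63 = 5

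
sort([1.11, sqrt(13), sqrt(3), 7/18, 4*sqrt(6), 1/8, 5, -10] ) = [-10, 1/8, 7/18, 1.11, sqrt(3), sqrt(13), 5, 4*sqrt(6)] 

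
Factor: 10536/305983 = 2^3*3^1*17^(-1)*41^(-1) = 24/697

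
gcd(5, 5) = 5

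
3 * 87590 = 262770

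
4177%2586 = 1591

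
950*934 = 887300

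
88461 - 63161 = 25300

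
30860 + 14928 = 45788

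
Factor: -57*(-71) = 3^1*19^1*71^1 = 4047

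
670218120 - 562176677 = 108041443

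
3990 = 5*798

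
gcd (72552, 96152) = 8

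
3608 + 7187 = 10795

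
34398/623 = 55 + 19/89 ≈ 55.21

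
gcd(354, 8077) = 1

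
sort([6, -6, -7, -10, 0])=[-10, -7, -6, 0, 6]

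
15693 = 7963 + 7730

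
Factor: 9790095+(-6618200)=5^1*43^1*14753^1=3171895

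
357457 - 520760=-163303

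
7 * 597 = 4179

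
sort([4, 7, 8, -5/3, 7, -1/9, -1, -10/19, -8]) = [-8, -5/3, -1, -10/19, -1/9, 4, 7, 7, 8]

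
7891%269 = 90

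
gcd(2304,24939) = 9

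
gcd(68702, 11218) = 2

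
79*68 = 5372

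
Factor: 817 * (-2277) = -1 * 3^2 * 11^1 * 19^1 * 23^1 * 43^1 = -1860309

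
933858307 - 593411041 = 340447266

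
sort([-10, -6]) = [-10, -6]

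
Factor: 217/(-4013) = -1*7^1*31^1*4013^(-1)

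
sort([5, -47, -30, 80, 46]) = [-47, -30, 5, 46, 80]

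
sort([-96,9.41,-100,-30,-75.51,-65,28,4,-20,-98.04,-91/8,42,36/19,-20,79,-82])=[-100,-98.04,-96,-82,-75.51,-65,-30,-20,-20,-91/8,36/19,4,9.41,28,42,79]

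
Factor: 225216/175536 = 2^2 * 17^1 * 53^(-1) = 68/53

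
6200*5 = 31000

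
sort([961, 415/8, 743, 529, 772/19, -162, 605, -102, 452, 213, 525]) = [-162, -102, 772/19, 415/8, 213, 452, 525, 529, 605, 743, 961]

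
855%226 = 177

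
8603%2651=650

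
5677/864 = 6 + 493/864 ≈ 6.57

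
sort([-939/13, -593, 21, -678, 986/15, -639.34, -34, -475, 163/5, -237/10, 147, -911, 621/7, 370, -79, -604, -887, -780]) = [-911, -887, -780, -678, -639.34, -604, -593, -475, -79, -939/13, -34, -237/10, 21, 163/5, 986/15, 621/7, 147, 370]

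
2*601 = 1202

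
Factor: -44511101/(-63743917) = 19^(-1)*83^(-2)*433^1*487^(-1)*102797^1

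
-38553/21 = -12851/7 ≈ -1835.86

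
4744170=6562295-1818125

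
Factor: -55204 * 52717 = -1 * 2^2 * 7^1 * 17^1 * 37^1 * 373^1 * 443^1 = -2910189268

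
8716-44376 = -35660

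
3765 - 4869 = -1104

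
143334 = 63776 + 79558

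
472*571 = 269512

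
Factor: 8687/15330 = 2^ (-1)*3^ (-1)*5^ (-1)*17^1 = 17/30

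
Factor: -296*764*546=-1*2^6*3^1*7^1*13^1*37^1*191^1=-123474624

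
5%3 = 2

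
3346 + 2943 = 6289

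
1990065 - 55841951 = -53851886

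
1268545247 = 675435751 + 593109496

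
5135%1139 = 579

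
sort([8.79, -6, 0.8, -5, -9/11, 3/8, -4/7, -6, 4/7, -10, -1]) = [-10, -6, -6, -5, -1, -9/11, -4/7, 3/8, 4/7, 0.8, 8.79]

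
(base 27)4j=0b1111111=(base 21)61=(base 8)177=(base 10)127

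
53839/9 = 5982+1/9 ≈ 5982.11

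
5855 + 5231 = 11086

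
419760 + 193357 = 613117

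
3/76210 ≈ 0.0000394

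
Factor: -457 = -1 * 457^1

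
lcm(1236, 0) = 0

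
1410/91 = 15 + 45/91 ≈ 15.49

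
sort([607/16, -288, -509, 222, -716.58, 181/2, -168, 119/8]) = [-716.58, -509, -288, -168, 119/8, 607/16, 181/2, 222]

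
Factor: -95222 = -1*2^1*47^1*1013^1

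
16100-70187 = -54087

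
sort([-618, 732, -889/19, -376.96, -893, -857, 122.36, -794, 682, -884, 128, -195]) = [-893, -884, -857, -794, -618, -376.96, -195, -889/19, 122.36, 128, 682, 732]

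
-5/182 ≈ -0.0275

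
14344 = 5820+8524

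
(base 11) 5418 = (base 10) 7158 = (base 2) 1101111110110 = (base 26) af8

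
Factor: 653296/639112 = 2^1 * 7^1 * 19^1 * 307^1 * 79889^(-1) = 81662/79889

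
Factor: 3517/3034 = 2^(-1) * 37^(-1) * 41^(-1) * 3517^1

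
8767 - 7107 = 1660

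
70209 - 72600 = -2391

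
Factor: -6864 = -1 * 2^4 * 3^1 * 11^1 * 13^1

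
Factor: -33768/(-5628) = 2^1*3^1 = 6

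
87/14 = 6 + 3/14 ≈ 6.21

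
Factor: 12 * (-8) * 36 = -1 * 2^7 * 3^3 = -3456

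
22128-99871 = -77743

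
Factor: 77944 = 2^3*9743^1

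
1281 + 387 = 1668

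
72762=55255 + 17507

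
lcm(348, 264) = 7656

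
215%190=25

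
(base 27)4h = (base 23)5a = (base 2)1111101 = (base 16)7d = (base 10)125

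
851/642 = 1 + 209/642 ≈ 1.33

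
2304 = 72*32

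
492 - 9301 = -8809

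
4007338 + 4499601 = 8506939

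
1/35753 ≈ 0.0000280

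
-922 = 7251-8173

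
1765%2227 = 1765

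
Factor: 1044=2^2*3^2*29^1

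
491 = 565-74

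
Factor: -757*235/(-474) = 2^(-1)*3^(-1)*5^1*47^1*79^(-1)*757^1 = 177895/474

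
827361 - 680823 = 146538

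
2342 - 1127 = 1215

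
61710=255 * 242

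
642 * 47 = 30174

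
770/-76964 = -385/38482 ≈ -0.0100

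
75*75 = 5625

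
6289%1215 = 214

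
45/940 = 9/188 ≈ 0.0479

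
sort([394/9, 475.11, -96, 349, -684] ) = [-684, -96, 394/9, 349, 475.11] 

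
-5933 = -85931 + 79998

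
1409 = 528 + 881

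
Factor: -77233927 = -1*31^1*73^1*34129^1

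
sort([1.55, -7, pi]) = [-7, 1.55, pi]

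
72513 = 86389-13876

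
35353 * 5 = 176765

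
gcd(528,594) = 66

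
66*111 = 7326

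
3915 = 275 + 3640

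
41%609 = 41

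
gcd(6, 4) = 2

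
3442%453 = 271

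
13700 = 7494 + 6206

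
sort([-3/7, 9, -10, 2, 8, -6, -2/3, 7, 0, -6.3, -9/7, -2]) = [-10, -6.3, -6, -2, -9/7, -2/3, -3/7, 0, 2, 7, 8, 9]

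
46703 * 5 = 233515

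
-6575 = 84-6659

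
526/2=263=263.00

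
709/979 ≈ 0.724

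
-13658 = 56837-70495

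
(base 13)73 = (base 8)136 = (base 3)10111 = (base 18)54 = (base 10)94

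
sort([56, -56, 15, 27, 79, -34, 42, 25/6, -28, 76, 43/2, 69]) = [-56, -34, -28, 25/6, 15, 43/2, 27, 42, 56, 69, 76, 79]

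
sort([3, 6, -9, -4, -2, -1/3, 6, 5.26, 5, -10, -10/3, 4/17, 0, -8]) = [-10, -9, -8, -4, -10/3, -2, -1/3, 0, 4/17, 3, 5, 5.26, 6, 6]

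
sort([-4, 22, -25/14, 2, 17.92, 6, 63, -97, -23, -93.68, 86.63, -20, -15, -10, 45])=[-97, -93.68, -23, -20, -15, -10, -4, -25/14, 2, 6, 17.92, 22, 45, 63, 86.63]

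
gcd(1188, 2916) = 108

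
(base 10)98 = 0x62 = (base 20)4i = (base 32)32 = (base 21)4e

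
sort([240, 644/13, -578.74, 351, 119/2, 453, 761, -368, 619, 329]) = [-578.74, -368, 644/13, 119/2, 240, 329, 351, 453, 619, 761]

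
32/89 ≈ 0.360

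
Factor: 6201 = 3^2*13^1*53^1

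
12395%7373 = 5022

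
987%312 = 51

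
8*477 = 3816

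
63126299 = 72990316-9864017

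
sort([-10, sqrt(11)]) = [-10, sqrt(11)]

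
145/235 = 29/47 ≈ 0.617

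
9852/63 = 156 + 8/21 ≈ 156.38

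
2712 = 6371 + -3659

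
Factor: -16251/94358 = -1*2^(-1)*3^1*11^(-1)*4289^(-1)*5417^1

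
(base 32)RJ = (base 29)11D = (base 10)883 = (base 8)1563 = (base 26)17P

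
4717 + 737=5454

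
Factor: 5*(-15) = -1*3^1*5^2 = -75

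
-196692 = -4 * 49173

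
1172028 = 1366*858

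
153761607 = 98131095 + 55630512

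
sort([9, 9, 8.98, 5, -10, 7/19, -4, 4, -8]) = [-10, -8, -4, 7/19, 4, 5, 8.98, 9, 9]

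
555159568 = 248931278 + 306228290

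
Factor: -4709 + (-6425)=-1 * 2^1 * 19^1 * 293^1=-11134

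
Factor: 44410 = 2^1*5^1*4441^1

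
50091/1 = 50091 = 50091.00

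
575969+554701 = 1130670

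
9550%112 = 30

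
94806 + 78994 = 173800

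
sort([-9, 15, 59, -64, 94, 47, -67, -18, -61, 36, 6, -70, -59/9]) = [-70, -67, -64, -61, -18, -9, -59/9, 6, 15, 36, 47, 59, 94]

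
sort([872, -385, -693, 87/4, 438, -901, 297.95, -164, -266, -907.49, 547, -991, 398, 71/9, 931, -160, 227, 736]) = [-991, -907.49, -901, -693, -385, -266, -164, -160, 71/9, 87/4, 227, 297.95, 398, 438, 547, 736, 872, 931]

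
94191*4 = 376764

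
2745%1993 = 752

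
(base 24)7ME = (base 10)4574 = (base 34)3WI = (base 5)121244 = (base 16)11DE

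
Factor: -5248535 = -1*5^1*1049707^1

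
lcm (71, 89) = 6319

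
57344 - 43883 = 13461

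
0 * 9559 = 0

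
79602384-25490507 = 54111877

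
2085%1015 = 55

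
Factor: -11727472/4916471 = -1*2^4*7^(-1)*702353^(-1)*732967^1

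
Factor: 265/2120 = 2^(-3) = 1/8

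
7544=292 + 7252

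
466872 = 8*58359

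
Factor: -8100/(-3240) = 2^(-1)*5^1 = 5/2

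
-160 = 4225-4385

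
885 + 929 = 1814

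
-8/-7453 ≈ 0.00107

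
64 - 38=26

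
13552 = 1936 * 7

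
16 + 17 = 33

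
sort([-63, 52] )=[-63, 52] 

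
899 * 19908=17897292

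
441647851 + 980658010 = 1422305861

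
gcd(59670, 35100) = 3510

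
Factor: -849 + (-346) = -1*5^1*239^1 = -1195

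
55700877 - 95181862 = -39480985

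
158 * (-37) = -5846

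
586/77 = 7 + 47/77 ≈ 7.61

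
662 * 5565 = 3684030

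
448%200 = 48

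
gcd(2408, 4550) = 14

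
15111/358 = 42 + 75/358 ≈ 42.21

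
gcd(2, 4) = 2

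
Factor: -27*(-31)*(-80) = -1*2^4*3^3*5^1*31^1 = -66960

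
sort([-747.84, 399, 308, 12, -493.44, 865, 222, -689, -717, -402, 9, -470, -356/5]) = [-747.84, -717, -689, -493.44, -470, -402, -356/5, 9, 12, 222, 308, 399, 865]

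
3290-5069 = -1779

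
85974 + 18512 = 104486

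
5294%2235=824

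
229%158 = 71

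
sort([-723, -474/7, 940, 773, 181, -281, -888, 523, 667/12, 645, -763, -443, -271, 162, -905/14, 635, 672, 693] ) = [-888, -763, -723, -443, -281, -271, -474/7, -905/14, 667/12, 162, 181, 523, 635, 645, 672, 693, 773, 940] 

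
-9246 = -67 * 138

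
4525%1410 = 295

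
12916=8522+4394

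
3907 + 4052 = 7959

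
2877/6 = 479 + 1/2 = 479.50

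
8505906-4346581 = 4159325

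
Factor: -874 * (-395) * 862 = 2^2 * 5^1 * 19^1 * 23^1 * 79^1 * 431^1 = 297588260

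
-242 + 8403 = 8161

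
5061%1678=27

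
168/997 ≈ 0.169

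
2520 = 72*35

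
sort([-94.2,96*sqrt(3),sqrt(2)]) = [-94.2,sqrt(2),96*sqrt(3)]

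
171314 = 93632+77682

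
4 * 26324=105296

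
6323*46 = 290858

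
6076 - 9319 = -3243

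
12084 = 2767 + 9317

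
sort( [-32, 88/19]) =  [-32, 88/19]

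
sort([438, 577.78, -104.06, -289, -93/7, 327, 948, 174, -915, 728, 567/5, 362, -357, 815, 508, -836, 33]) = [-915, -836, -357, -289, -104.06, -93/7, 33, 567/5, 174, 327, 362, 438, 508, 577.78, 728, 815, 948]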